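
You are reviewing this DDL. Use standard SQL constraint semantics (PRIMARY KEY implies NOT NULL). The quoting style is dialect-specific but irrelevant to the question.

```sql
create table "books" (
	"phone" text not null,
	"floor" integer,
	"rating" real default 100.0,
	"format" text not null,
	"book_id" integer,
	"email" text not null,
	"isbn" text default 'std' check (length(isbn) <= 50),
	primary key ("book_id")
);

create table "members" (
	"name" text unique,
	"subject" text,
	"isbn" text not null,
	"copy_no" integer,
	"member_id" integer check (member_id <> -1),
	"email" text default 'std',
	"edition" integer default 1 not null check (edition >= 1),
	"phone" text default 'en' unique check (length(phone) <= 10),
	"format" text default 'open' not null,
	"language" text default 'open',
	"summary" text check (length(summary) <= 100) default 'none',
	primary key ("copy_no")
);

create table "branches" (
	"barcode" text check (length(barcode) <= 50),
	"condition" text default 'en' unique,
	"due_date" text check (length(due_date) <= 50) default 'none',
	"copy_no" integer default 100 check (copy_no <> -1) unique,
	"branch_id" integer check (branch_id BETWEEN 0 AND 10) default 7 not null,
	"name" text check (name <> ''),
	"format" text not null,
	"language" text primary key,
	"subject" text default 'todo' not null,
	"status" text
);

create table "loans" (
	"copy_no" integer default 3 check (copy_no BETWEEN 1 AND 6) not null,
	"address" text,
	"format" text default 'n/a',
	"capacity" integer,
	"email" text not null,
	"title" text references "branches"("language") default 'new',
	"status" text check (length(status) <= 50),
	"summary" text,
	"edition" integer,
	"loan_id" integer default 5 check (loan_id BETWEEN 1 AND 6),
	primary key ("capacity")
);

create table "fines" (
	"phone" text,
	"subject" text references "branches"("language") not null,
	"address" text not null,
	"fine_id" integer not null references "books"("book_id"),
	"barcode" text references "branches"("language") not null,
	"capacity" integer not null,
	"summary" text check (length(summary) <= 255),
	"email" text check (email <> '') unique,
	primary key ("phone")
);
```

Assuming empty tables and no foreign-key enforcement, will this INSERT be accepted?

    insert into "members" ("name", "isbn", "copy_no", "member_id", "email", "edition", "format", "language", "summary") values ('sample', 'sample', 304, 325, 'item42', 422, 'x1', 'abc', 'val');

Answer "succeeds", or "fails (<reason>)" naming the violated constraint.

succeeds

NOT NULL columns: copy_no is supplied; edition is supplied; format is supplied; isbn is supplied.
CHECK constraints: 325 satisfies (member_id <> -1); 422 satisfies (edition >= 1); 'val' satisfies (length(summary) <= 100).
No constraint is violated.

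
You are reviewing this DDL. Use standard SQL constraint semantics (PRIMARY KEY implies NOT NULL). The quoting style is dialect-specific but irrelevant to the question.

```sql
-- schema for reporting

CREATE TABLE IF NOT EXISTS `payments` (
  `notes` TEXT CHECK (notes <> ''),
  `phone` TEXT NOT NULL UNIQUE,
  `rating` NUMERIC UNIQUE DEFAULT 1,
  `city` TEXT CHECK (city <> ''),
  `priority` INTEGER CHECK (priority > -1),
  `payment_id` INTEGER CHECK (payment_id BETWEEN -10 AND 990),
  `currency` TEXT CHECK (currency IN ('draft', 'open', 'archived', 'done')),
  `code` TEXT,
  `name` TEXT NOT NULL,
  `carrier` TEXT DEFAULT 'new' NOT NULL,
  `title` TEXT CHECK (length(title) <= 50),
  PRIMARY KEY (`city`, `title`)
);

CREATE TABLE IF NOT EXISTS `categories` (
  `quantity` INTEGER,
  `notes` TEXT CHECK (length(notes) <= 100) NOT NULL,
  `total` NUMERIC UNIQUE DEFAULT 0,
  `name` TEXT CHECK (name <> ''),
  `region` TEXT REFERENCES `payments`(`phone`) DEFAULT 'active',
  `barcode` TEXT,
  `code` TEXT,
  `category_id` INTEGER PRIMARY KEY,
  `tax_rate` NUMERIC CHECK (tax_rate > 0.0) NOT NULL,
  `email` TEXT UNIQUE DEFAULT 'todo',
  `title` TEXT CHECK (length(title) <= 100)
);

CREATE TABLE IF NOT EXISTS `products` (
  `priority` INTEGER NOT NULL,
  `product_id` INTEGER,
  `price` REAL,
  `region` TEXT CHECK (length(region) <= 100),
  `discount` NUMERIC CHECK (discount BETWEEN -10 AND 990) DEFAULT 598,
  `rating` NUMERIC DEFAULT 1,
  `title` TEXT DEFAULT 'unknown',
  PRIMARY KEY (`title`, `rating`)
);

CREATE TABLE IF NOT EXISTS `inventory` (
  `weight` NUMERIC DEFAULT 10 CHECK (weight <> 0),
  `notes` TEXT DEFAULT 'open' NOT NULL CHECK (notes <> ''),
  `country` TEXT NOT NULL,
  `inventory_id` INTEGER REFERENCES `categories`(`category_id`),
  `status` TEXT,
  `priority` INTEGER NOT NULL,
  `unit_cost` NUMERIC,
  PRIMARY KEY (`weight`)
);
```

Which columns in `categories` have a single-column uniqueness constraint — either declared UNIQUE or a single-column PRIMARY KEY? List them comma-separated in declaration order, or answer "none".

total, category_id, email

- quantity: no UNIQUE or single-column PK constraint.
- notes: no UNIQUE or single-column PK constraint.
- total: declared UNIQUE → unique.
- name: no UNIQUE or single-column PK constraint.
- region: no UNIQUE or single-column PK constraint.
- barcode: no UNIQUE or single-column PK constraint.
- code: no UNIQUE or single-column PK constraint.
- category_id: single-column PRIMARY KEY → unique.
- tax_rate: no UNIQUE or single-column PK constraint.
- email: declared UNIQUE → unique.
- title: no UNIQUE or single-column PK constraint.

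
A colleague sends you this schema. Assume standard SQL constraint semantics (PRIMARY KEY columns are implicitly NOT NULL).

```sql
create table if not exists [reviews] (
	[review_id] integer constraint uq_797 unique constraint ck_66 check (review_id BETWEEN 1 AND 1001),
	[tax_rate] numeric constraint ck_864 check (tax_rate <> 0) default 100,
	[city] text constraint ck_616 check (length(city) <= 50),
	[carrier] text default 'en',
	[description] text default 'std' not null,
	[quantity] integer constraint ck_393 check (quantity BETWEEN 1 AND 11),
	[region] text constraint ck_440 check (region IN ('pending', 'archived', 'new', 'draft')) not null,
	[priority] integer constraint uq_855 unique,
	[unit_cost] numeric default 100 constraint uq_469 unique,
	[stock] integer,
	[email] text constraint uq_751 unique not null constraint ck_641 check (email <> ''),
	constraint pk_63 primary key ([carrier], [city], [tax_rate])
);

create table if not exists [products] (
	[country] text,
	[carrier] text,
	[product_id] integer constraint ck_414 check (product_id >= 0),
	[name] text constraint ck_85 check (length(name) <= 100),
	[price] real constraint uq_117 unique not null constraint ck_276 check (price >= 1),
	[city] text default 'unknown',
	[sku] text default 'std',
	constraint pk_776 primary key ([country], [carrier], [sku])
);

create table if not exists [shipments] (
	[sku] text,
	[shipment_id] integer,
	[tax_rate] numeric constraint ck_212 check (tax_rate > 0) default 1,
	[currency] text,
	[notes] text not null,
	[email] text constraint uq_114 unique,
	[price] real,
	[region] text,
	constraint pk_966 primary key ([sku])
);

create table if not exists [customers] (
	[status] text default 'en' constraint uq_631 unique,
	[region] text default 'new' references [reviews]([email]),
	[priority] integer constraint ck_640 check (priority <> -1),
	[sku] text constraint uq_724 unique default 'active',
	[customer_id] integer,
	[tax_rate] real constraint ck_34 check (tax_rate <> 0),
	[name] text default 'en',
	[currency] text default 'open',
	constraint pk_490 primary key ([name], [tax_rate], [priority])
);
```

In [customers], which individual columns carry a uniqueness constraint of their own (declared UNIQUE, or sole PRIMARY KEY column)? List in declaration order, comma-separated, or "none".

status, sku

- status: declared UNIQUE → unique.
- region: no UNIQUE or single-column PK constraint.
- priority: part of a composite PRIMARY KEY — only the tuple is unique, not this column on its own.
- sku: declared UNIQUE → unique.
- customer_id: no UNIQUE or single-column PK constraint.
- tax_rate: part of a composite PRIMARY KEY — only the tuple is unique, not this column on its own.
- name: part of a composite PRIMARY KEY — only the tuple is unique, not this column on its own.
- currency: no UNIQUE or single-column PK constraint.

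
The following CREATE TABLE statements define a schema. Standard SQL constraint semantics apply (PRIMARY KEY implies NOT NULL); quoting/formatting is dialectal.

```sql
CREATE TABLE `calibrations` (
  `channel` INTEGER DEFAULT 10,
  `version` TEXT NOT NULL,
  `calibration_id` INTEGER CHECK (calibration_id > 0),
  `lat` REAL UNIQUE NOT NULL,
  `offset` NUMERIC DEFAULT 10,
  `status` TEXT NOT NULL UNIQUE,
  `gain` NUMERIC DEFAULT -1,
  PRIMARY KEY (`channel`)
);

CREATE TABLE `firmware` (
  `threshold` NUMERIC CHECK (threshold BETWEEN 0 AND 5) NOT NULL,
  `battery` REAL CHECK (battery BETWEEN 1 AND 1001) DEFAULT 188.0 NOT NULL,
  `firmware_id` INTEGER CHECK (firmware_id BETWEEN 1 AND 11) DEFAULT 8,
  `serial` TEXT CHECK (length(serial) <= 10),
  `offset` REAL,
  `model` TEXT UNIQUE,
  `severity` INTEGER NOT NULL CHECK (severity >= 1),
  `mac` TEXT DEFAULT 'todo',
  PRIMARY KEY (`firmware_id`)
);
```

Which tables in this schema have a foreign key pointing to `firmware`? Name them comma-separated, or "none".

none

No REFERENCES clause anywhere in the schema names firmware.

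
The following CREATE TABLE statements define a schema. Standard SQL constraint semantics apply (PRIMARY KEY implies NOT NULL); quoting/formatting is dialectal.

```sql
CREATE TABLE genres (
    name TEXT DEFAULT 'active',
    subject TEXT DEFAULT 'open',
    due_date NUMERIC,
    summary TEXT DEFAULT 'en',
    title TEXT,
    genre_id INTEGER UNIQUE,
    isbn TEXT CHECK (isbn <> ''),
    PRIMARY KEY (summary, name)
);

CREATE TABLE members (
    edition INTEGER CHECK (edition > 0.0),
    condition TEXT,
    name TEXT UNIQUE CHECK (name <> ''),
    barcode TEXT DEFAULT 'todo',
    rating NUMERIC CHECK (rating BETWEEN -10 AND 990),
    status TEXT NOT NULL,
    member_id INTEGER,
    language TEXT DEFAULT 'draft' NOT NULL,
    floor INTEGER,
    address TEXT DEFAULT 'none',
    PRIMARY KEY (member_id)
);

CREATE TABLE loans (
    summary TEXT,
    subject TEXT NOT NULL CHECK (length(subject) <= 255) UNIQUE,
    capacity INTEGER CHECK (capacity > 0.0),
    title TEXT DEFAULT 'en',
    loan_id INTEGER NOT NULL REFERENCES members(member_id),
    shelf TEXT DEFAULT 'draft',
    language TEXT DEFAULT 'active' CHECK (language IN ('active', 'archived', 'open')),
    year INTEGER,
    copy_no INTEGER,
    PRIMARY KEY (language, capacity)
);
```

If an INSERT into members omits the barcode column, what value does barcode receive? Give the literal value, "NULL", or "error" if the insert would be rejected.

'todo'

barcode has an explicit DEFAULT 'todo'.
When the column is omitted from an INSERT, that default is used.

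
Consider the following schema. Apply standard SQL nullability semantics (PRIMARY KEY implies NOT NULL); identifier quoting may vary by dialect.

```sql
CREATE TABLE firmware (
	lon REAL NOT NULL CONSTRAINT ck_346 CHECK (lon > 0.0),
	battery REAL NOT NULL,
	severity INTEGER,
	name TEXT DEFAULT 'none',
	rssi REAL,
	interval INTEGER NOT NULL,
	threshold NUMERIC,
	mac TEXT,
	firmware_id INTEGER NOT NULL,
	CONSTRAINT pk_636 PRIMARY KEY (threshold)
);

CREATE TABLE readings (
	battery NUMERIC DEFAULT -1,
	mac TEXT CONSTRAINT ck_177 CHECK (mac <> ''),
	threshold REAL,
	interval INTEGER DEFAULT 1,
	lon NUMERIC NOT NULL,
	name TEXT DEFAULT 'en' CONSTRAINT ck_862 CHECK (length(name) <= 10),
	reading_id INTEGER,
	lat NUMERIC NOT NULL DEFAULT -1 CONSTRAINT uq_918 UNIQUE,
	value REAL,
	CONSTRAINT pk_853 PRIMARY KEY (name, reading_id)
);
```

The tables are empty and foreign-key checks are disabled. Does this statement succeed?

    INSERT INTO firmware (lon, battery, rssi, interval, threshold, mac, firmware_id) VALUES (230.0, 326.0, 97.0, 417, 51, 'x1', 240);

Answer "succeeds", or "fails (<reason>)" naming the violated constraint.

NOT NULL columns: battery is supplied; firmware_id is supplied; interval is supplied; lon is supplied; threshold is supplied.
CHECK constraints: 230.0 satisfies (lon > 0.0).
No constraint is violated.

succeeds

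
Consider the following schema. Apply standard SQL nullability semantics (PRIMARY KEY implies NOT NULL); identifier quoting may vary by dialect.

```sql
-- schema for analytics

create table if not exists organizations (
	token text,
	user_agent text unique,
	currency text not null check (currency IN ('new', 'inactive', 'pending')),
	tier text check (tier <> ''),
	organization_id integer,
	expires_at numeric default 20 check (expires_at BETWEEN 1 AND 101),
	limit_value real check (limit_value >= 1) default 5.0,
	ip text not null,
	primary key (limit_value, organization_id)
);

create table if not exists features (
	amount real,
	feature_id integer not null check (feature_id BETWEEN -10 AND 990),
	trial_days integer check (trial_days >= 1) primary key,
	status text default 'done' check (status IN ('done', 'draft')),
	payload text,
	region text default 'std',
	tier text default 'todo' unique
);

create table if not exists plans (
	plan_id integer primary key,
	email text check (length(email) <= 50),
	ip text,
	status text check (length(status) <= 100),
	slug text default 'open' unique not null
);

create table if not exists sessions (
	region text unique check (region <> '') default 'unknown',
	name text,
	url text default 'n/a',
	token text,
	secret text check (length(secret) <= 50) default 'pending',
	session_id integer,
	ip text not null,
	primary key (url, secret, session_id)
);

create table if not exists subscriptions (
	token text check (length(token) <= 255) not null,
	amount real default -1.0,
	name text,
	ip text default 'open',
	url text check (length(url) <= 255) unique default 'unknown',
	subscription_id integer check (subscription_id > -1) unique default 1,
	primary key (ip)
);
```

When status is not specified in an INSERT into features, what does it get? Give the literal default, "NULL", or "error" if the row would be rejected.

status has an explicit DEFAULT 'done'.
When the column is omitted from an INSERT, that default is used.

'done'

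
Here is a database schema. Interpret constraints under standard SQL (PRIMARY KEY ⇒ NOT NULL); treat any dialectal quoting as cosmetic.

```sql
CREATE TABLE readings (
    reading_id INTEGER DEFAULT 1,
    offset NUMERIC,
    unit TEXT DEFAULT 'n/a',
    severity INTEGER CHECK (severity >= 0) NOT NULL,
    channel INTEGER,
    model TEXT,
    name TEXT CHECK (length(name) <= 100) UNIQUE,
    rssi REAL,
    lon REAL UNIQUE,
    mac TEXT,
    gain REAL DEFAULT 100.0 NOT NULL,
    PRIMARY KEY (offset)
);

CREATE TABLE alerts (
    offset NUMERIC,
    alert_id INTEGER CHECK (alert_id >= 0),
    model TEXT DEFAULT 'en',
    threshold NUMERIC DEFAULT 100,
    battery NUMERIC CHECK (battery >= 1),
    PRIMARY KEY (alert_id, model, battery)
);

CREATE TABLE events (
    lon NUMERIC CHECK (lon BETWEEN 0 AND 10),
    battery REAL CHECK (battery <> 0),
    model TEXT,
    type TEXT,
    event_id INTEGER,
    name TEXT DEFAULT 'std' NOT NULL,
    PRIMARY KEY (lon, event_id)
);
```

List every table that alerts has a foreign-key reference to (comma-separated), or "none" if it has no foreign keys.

none

No column in alerts has a REFERENCES clause.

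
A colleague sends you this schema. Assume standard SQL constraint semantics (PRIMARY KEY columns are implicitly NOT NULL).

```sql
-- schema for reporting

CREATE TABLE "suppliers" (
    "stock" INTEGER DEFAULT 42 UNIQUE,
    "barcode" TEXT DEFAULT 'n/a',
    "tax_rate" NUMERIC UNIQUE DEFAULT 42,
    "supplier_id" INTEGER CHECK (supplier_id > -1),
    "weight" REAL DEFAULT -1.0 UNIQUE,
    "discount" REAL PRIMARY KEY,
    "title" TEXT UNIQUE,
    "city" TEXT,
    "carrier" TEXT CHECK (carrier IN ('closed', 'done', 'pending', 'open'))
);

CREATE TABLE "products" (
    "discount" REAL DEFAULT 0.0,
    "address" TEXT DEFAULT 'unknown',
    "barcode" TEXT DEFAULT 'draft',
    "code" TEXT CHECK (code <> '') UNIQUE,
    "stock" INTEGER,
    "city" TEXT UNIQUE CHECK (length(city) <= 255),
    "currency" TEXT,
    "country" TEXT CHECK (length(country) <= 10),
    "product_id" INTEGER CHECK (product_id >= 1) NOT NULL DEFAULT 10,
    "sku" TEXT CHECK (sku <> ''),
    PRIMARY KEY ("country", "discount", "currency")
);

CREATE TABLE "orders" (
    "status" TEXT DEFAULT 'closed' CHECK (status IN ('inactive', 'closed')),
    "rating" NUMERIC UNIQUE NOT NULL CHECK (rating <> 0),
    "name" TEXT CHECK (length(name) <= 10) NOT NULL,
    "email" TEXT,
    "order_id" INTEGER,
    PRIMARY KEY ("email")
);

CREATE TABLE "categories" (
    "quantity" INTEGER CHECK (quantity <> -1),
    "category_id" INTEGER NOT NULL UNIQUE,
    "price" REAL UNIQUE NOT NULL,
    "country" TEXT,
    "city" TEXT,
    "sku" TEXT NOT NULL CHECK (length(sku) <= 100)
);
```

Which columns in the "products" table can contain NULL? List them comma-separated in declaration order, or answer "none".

address, barcode, code, stock, city, sku

- discount: part of the PRIMARY KEY, which implies NOT NULL → not nullable.
- address: DEFAULT only fills an omitted column; an explicit NULL is still allowed → nullable.
- barcode: DEFAULT only fills an omitted column; an explicit NULL is still allowed → nullable.
- code: CHECK does not forbid NULL (a CHECK constraint passes when its expression is NULL) → nullable.
- stock: no NOT NULL constraint applies → nullable.
- city: CHECK does not forbid NULL (a CHECK constraint passes when its expression is NULL) → nullable.
- currency: part of the PRIMARY KEY, which implies NOT NULL → not nullable.
- country: part of the PRIMARY KEY, which implies NOT NULL → not nullable.
- product_id: declared NOT NULL → not nullable.
- sku: CHECK does not forbid NULL (a CHECK constraint passes when its expression is NULL) → nullable.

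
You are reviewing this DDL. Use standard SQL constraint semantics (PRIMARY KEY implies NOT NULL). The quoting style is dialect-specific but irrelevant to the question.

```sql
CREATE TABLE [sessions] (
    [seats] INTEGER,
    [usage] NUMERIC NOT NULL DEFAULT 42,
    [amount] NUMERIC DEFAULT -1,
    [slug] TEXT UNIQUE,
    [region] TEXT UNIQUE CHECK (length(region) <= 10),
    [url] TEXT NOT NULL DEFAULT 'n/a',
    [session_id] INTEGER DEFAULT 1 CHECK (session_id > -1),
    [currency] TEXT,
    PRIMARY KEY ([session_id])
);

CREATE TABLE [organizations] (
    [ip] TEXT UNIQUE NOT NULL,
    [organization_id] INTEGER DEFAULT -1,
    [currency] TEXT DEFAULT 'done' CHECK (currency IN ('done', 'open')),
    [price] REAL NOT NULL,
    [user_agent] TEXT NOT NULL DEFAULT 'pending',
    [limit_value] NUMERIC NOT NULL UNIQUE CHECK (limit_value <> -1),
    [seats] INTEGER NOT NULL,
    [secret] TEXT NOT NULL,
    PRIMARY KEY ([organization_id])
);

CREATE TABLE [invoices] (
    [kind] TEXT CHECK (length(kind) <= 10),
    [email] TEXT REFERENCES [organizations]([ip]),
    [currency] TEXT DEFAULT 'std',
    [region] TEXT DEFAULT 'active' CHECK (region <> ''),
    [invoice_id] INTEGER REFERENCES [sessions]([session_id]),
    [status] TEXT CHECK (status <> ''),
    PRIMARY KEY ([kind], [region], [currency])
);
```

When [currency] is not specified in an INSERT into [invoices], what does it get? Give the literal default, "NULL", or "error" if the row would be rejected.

'std'

currency has an explicit DEFAULT 'std'.
When the column is omitted from an INSERT, that default is used.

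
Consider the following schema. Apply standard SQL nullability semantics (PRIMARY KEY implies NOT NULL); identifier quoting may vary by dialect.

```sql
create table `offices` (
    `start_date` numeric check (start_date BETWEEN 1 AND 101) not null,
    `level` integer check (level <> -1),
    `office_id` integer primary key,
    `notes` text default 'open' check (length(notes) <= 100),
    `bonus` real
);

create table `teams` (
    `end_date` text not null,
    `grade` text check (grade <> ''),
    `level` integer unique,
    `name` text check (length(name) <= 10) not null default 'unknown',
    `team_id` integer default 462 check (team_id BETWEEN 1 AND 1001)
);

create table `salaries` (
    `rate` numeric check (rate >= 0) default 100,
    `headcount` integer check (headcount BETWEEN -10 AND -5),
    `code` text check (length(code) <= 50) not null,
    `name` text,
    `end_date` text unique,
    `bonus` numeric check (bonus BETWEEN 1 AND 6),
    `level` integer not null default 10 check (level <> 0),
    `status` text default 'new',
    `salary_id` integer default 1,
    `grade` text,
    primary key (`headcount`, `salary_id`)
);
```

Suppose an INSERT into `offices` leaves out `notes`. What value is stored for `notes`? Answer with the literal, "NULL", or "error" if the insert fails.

'open'

notes has an explicit DEFAULT 'open'.
When the column is omitted from an INSERT, that default is used.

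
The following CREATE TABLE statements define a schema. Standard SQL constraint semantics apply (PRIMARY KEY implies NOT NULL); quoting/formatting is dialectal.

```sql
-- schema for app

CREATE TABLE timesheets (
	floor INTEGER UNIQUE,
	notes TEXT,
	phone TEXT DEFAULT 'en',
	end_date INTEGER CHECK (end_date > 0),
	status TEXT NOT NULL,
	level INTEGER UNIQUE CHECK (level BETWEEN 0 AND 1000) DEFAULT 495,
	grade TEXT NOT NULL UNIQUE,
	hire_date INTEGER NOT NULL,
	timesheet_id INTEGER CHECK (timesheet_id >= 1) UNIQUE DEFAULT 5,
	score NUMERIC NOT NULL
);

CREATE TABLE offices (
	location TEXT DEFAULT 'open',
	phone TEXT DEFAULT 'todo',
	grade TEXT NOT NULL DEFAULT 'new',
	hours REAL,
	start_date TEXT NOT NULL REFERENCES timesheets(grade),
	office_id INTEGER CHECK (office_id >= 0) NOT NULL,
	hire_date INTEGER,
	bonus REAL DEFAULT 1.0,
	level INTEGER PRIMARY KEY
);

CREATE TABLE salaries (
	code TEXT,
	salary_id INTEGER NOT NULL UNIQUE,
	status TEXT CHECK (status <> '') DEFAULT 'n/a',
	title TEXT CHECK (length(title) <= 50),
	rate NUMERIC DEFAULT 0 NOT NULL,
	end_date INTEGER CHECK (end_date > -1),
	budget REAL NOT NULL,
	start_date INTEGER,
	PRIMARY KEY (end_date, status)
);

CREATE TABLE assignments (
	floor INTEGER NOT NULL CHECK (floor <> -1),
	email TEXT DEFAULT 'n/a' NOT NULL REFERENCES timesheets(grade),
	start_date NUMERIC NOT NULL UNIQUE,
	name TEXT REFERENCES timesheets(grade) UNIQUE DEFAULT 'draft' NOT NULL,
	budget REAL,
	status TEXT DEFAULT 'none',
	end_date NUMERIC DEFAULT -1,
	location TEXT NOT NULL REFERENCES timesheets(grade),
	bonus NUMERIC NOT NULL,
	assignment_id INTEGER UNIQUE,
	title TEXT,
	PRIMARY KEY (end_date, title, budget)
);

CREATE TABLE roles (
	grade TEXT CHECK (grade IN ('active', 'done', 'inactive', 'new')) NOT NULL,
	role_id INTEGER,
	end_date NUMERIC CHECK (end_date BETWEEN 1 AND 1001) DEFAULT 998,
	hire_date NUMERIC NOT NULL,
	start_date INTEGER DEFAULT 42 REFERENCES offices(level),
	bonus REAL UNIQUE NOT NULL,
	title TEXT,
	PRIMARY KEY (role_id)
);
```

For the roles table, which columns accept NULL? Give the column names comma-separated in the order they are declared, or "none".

- grade: declared NOT NULL → not nullable.
- role_id: part of the PRIMARY KEY, which implies NOT NULL → not nullable.
- end_date: CHECK does not forbid NULL (a CHECK constraint passes when its expression is NULL) → nullable.
- hire_date: declared NOT NULL → not nullable.
- start_date: a foreign key column may be NULL unless separately constrained → nullable.
- bonus: declared NOT NULL → not nullable.
- title: no NOT NULL constraint applies → nullable.

end_date, start_date, title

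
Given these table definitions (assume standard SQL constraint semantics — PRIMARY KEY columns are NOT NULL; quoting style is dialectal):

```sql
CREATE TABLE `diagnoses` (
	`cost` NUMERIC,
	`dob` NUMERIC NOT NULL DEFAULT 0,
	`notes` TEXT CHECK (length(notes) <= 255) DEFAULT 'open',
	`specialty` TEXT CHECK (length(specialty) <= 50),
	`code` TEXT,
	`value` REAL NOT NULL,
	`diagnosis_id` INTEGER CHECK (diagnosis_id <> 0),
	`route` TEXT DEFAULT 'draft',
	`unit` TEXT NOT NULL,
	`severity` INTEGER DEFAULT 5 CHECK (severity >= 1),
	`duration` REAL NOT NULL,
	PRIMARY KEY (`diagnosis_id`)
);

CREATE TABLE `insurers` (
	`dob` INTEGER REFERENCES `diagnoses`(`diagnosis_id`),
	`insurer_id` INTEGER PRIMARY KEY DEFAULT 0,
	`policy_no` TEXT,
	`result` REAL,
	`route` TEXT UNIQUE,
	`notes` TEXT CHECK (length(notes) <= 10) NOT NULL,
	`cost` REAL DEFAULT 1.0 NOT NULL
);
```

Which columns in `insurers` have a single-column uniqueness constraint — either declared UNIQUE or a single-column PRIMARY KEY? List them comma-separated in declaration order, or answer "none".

insurer_id, route

- dob: no UNIQUE or single-column PK constraint.
- insurer_id: single-column PRIMARY KEY → unique.
- policy_no: no UNIQUE or single-column PK constraint.
- result: no UNIQUE or single-column PK constraint.
- route: declared UNIQUE → unique.
- notes: no UNIQUE or single-column PK constraint.
- cost: no UNIQUE or single-column PK constraint.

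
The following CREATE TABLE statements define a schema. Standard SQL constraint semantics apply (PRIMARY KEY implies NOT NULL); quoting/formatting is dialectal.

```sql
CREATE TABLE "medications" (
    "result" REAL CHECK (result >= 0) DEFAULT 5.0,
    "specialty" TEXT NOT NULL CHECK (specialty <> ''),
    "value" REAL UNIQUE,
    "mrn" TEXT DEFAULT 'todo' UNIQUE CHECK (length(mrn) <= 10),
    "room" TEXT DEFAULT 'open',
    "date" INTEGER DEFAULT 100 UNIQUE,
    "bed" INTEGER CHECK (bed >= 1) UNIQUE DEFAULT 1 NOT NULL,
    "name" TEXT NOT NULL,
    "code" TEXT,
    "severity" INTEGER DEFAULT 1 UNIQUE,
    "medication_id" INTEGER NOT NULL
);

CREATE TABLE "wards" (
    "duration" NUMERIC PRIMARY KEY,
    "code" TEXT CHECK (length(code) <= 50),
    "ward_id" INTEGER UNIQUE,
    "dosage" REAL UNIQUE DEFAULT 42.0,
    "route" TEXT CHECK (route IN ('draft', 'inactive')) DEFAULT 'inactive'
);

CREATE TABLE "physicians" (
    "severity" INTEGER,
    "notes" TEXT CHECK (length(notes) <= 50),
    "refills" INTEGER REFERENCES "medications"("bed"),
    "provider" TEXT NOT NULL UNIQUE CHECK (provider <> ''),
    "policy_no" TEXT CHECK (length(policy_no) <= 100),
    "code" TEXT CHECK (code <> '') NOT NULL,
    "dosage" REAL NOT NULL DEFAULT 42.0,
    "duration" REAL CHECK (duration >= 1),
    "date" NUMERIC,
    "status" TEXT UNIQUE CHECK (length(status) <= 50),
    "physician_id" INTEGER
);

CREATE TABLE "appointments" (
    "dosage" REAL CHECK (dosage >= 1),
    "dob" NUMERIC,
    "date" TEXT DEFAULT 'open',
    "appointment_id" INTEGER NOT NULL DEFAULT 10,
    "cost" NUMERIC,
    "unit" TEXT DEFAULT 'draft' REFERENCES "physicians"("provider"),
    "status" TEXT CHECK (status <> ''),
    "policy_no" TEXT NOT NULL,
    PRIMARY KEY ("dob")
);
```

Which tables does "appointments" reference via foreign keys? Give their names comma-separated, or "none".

- unit REFERENCES physicians(provider).

physicians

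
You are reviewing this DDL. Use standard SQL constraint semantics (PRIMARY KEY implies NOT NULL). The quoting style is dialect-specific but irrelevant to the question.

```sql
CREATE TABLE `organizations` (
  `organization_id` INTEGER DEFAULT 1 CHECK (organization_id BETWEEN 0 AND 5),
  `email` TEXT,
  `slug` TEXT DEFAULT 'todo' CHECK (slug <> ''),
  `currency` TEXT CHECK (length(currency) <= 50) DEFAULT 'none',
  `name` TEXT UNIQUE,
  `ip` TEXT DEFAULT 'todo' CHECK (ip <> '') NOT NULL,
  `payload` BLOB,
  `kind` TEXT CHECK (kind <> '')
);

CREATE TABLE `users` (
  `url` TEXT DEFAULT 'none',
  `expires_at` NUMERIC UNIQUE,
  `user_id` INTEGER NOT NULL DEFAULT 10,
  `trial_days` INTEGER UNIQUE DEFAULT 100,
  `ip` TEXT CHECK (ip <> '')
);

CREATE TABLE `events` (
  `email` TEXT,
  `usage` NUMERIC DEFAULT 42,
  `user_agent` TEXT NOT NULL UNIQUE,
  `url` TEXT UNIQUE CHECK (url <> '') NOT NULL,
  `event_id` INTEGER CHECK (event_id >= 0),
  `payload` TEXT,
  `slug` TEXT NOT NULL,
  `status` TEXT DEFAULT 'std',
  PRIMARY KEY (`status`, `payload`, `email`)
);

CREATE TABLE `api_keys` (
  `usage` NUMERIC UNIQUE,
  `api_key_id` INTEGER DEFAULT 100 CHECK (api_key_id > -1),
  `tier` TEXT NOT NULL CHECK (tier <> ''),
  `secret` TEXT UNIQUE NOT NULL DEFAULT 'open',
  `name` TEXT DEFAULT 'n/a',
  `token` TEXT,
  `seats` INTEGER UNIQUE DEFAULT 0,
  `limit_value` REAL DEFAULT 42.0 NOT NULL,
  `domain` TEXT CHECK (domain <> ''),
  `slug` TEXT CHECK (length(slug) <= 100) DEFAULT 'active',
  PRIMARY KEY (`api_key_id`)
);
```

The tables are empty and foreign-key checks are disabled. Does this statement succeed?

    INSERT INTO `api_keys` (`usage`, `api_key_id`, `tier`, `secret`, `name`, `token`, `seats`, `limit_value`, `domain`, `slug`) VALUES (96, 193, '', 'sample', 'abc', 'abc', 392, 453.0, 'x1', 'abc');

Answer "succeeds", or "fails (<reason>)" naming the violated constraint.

fails (CHECK on tier)

The value '' for tier violates CHECK (tier <> '').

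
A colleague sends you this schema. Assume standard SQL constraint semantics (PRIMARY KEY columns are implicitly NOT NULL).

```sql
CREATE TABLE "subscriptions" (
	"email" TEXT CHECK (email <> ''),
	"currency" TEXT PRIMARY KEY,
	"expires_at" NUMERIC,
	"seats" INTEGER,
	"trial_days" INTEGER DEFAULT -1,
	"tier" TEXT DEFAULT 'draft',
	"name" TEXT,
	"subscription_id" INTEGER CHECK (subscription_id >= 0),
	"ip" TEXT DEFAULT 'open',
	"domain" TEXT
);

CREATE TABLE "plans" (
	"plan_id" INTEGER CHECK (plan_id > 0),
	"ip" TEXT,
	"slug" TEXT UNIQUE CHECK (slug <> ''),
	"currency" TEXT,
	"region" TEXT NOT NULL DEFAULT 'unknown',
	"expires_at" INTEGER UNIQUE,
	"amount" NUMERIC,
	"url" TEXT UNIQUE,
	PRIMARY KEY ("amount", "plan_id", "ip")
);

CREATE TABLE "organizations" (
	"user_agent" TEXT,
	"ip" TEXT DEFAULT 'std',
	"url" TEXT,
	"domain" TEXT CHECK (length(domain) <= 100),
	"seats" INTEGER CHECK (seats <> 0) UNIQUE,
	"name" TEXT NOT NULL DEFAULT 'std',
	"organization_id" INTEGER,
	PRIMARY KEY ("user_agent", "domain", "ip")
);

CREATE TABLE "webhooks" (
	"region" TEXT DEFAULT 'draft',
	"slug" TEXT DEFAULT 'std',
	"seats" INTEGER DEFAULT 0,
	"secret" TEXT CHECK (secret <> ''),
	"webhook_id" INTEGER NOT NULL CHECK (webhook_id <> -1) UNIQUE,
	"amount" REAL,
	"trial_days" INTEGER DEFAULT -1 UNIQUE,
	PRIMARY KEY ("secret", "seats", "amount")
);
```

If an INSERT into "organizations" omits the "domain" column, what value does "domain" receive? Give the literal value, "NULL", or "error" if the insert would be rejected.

error

domain has no DEFAULT clause.
Omitting it would insert NULL, but it is part of the PRIMARY KEY, so the INSERT fails.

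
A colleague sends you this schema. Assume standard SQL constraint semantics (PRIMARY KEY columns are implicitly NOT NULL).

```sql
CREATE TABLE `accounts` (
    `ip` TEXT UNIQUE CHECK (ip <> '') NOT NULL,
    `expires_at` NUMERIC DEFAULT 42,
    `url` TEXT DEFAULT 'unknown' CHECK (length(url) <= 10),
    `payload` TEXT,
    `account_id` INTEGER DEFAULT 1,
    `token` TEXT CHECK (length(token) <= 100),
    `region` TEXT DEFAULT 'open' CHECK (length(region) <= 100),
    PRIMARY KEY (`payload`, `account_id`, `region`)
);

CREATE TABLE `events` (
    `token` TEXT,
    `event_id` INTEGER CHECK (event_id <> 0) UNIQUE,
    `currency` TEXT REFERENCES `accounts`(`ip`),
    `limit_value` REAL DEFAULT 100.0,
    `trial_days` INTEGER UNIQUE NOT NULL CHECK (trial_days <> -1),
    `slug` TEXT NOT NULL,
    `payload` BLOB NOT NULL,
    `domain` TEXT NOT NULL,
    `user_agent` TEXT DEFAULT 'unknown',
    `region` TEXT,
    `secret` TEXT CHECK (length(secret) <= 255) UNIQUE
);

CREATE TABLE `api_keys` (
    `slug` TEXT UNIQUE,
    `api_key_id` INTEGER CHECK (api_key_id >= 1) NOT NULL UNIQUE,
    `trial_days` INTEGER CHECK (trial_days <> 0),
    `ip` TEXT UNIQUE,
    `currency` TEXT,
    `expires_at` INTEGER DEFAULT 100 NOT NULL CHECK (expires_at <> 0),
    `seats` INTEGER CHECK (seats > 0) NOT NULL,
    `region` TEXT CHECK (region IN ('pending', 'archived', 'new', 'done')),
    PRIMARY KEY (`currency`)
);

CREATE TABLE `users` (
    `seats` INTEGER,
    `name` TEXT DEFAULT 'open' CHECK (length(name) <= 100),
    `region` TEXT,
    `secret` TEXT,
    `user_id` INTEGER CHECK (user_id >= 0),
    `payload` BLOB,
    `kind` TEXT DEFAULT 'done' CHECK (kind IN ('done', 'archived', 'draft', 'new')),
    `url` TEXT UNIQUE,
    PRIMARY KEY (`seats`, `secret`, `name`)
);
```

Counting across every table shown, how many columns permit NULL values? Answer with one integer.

19

accounts: 3 nullable (expires_at, url, token — PK (payload, account_id, region) and explicit NOT NULL columns excluded).
events: 7 nullable (token, event_id, currency, limit_value, user_agent, region, secret — PK none and explicit NOT NULL columns excluded).
api_keys: 4 nullable (slug, trial_days, ip, region — PK (currency) and explicit NOT NULL columns excluded).
users: 5 nullable (region, user_id, payload, kind, url — PK (seats, secret, name) and explicit NOT NULL columns excluded).
Total: 3 + 7 + 4 + 5 = 19.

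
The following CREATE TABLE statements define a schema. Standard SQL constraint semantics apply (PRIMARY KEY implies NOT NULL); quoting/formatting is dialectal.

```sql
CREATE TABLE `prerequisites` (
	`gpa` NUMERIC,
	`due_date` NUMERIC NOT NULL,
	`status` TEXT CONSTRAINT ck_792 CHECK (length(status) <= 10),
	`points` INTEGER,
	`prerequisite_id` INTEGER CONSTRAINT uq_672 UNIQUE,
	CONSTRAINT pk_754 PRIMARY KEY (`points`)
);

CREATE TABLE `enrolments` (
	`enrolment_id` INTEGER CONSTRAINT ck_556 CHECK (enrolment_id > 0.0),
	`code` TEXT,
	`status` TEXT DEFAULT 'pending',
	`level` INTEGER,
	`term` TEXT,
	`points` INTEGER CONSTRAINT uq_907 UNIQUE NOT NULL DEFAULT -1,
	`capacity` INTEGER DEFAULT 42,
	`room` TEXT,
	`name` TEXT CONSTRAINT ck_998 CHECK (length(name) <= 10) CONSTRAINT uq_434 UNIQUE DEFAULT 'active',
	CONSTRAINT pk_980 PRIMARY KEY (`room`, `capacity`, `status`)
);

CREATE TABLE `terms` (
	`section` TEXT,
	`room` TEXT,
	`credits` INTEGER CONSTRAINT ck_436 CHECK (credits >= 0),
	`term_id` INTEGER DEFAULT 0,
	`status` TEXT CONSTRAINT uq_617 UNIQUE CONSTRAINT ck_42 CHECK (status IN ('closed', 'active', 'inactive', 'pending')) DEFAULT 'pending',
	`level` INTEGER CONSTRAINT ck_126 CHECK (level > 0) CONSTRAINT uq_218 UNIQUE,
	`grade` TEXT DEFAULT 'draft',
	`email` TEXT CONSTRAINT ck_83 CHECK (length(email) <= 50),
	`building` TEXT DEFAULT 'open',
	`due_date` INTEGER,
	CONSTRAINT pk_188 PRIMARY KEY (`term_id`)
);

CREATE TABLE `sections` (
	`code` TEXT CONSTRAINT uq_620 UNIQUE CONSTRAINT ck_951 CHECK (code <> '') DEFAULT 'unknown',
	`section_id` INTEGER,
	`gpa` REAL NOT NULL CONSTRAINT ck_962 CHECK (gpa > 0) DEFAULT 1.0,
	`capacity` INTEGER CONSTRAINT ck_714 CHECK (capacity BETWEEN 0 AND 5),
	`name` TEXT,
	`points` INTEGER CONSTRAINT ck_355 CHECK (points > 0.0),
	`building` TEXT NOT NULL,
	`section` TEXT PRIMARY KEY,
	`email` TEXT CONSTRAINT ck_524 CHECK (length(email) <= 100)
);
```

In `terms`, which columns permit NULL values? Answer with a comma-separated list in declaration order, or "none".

- section: no NOT NULL constraint applies → nullable.
- room: no NOT NULL constraint applies → nullable.
- credits: CHECK does not forbid NULL (a CHECK constraint passes when its expression is NULL) → nullable.
- term_id: part of the PRIMARY KEY, which implies NOT NULL → not nullable.
- status: CHECK does not forbid NULL (a CHECK constraint passes when its expression is NULL) → nullable.
- level: CHECK does not forbid NULL (a CHECK constraint passes when its expression is NULL) → nullable.
- grade: DEFAULT only fills an omitted column; an explicit NULL is still allowed → nullable.
- email: CHECK does not forbid NULL (a CHECK constraint passes when its expression is NULL) → nullable.
- building: DEFAULT only fills an omitted column; an explicit NULL is still allowed → nullable.
- due_date: no NOT NULL constraint applies → nullable.

section, room, credits, status, level, grade, email, building, due_date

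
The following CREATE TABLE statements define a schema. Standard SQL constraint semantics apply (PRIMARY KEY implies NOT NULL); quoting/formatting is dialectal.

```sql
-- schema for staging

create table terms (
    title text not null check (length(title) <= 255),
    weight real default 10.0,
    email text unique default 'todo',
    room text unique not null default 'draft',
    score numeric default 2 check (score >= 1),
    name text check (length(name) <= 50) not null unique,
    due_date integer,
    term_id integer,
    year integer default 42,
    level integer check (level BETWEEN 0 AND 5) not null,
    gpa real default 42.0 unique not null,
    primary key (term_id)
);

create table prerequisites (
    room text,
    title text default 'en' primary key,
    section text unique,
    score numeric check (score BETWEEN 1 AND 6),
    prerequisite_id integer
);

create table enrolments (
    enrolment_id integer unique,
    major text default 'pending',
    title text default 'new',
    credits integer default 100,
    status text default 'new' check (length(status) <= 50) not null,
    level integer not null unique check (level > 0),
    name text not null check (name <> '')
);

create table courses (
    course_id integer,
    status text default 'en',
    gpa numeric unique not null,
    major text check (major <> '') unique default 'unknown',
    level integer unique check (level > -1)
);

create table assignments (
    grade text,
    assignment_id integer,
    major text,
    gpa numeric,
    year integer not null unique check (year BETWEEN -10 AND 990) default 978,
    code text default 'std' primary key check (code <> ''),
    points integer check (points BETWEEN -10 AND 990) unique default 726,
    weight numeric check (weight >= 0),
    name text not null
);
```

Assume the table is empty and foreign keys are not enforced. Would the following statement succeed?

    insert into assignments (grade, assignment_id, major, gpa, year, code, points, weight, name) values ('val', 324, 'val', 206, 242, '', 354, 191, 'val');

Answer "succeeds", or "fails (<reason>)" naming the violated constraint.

The value '' for code violates CHECK (code <> '').

fails (CHECK on code)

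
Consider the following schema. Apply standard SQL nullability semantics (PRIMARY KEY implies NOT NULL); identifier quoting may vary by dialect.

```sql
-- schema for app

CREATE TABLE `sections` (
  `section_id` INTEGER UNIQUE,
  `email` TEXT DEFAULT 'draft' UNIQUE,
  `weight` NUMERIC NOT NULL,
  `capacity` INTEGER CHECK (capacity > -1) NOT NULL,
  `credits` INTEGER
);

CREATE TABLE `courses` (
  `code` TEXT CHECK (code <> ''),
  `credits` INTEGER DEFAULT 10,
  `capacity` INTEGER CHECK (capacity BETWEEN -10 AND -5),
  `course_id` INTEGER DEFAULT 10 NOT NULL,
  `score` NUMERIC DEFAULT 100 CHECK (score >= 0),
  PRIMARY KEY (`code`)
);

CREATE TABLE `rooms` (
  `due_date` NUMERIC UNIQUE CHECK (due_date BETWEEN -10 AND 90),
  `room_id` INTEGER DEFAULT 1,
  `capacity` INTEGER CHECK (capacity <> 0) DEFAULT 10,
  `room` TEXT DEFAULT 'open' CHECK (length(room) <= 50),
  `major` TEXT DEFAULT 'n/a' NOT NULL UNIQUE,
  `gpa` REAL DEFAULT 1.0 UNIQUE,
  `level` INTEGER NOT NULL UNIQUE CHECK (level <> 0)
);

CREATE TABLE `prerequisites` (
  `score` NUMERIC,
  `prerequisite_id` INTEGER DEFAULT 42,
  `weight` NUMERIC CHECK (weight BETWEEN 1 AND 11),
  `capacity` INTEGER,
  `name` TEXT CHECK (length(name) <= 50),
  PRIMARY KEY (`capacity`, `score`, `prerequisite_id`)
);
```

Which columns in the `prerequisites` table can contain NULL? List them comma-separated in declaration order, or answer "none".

weight, name

- score: part of the PRIMARY KEY, which implies NOT NULL → not nullable.
- prerequisite_id: part of the PRIMARY KEY, which implies NOT NULL → not nullable.
- weight: CHECK does not forbid NULL (a CHECK constraint passes when its expression is NULL) → nullable.
- capacity: part of the PRIMARY KEY, which implies NOT NULL → not nullable.
- name: CHECK does not forbid NULL (a CHECK constraint passes when its expression is NULL) → nullable.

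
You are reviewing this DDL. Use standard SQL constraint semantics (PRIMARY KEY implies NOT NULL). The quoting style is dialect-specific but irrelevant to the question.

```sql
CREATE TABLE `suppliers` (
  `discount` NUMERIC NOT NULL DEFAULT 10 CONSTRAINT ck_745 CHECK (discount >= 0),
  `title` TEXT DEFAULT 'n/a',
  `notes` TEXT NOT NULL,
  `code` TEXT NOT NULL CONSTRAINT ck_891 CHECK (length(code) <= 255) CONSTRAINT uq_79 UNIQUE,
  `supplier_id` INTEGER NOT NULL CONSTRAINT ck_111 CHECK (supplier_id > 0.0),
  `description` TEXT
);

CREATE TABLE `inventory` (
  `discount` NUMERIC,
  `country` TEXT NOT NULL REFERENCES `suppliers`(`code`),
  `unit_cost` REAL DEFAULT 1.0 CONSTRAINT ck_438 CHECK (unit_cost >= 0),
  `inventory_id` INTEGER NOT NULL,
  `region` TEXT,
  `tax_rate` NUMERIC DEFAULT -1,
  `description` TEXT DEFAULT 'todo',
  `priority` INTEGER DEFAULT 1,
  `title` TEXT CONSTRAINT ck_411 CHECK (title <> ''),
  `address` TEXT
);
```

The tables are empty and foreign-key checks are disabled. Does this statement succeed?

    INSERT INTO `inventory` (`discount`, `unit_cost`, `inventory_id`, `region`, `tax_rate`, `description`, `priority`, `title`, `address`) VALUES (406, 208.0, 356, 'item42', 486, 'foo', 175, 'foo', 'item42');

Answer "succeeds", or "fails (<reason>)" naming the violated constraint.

fails (NOT NULL on country)

country is omitted from the column list and has no DEFAULT, so it would receive NULL.
But country is declared NOT NULL.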